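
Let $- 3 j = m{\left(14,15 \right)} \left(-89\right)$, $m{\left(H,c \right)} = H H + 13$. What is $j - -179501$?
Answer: $\frac{557104}{3} \approx 1.857 \cdot 10^{5}$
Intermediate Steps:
$m{\left(H,c \right)} = 13 + H^{2}$ ($m{\left(H,c \right)} = H^{2} + 13 = 13 + H^{2}$)
$j = \frac{18601}{3}$ ($j = - \frac{\left(13 + 14^{2}\right) \left(-89\right)}{3} = - \frac{\left(13 + 196\right) \left(-89\right)}{3} = - \frac{209 \left(-89\right)}{3} = \left(- \frac{1}{3}\right) \left(-18601\right) = \frac{18601}{3} \approx 6200.3$)
$j - -179501 = \frac{18601}{3} - -179501 = \frac{18601}{3} + 179501 = \frac{557104}{3}$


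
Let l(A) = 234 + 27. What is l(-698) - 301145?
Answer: -300884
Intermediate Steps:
l(A) = 261
l(-698) - 301145 = 261 - 301145 = -300884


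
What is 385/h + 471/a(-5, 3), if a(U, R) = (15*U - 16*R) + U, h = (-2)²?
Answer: 11849/128 ≈ 92.570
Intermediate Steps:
h = 4
a(U, R) = -16*R + 16*U (a(U, R) = (-16*R + 15*U) + U = -16*R + 16*U)
385/h + 471/a(-5, 3) = 385/4 + 471/(-16*3 + 16*(-5)) = 385*(¼) + 471/(-48 - 80) = 385/4 + 471/(-128) = 385/4 + 471*(-1/128) = 385/4 - 471/128 = 11849/128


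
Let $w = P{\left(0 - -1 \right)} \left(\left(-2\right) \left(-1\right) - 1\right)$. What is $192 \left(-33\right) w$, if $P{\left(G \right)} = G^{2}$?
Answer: $-6336$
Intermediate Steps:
$w = 1$ ($w = \left(0 - -1\right)^{2} \left(\left(-2\right) \left(-1\right) - 1\right) = \left(0 + 1\right)^{2} \left(2 - 1\right) = 1^{2} \cdot 1 = 1 \cdot 1 = 1$)
$192 \left(-33\right) w = 192 \left(-33\right) 1 = \left(-6336\right) 1 = -6336$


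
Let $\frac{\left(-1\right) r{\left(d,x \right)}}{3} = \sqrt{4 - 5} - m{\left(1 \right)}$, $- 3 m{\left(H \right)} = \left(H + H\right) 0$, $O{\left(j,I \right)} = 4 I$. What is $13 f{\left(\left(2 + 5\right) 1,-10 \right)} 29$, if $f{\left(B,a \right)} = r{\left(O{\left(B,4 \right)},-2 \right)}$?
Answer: $- 1131 i \approx - 1131.0 i$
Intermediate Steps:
$m{\left(H \right)} = 0$ ($m{\left(H \right)} = - \frac{\left(H + H\right) 0}{3} = - \frac{2 H 0}{3} = \left(- \frac{1}{3}\right) 0 = 0$)
$r{\left(d,x \right)} = - 3 i$ ($r{\left(d,x \right)} = - 3 \left(\sqrt{4 - 5} - 0\right) = - 3 \left(\sqrt{-1} + 0\right) = - 3 \left(i + 0\right) = - 3 i$)
$f{\left(B,a \right)} = - 3 i$
$13 f{\left(\left(2 + 5\right) 1,-10 \right)} 29 = 13 \left(- 3 i\right) 29 = - 39 i 29 = - 1131 i$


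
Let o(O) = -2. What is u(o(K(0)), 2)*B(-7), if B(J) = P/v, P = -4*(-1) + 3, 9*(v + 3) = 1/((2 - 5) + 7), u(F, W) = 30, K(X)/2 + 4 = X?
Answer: -7560/107 ≈ -70.654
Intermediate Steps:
K(X) = -8 + 2*X
v = -107/36 (v = -3 + 1/(9*((2 - 5) + 7)) = -3 + 1/(9*(-3 + 7)) = -3 + (⅑)/4 = -3 + (⅑)*(¼) = -3 + 1/36 = -107/36 ≈ -2.9722)
P = 7 (P = 4 + 3 = 7)
B(J) = -252/107 (B(J) = 7/(-107/36) = 7*(-36/107) = -252/107)
u(o(K(0)), 2)*B(-7) = 30*(-252/107) = -7560/107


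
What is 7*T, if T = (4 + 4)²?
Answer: 448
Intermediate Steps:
T = 64 (T = 8² = 64)
7*T = 7*64 = 448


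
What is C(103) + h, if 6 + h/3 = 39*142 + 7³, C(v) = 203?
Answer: 17828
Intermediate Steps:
h = 17625 (h = -18 + 3*(39*142 + 7³) = -18 + 3*(5538 + 343) = -18 + 3*5881 = -18 + 17643 = 17625)
C(103) + h = 203 + 17625 = 17828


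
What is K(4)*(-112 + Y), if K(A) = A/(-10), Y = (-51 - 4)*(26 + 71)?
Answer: 10894/5 ≈ 2178.8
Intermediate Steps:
Y = -5335 (Y = -55*97 = -5335)
K(A) = -A/10 (K(A) = A*(-⅒) = -A/10)
K(4)*(-112 + Y) = (-⅒*4)*(-112 - 5335) = -⅖*(-5447) = 10894/5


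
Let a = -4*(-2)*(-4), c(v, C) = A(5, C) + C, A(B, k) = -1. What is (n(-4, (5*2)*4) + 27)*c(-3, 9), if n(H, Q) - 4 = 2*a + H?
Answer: -296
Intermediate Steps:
c(v, C) = -1 + C
a = -32 (a = 8*(-4) = -32)
n(H, Q) = -60 + H (n(H, Q) = 4 + (2*(-32) + H) = 4 + (-64 + H) = -60 + H)
(n(-4, (5*2)*4) + 27)*c(-3, 9) = ((-60 - 4) + 27)*(-1 + 9) = (-64 + 27)*8 = -37*8 = -296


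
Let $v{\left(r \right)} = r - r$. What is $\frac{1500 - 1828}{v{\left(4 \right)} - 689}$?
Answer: $\frac{328}{689} \approx 0.47605$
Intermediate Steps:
$v{\left(r \right)} = 0$
$\frac{1500 - 1828}{v{\left(4 \right)} - 689} = \frac{1500 - 1828}{0 - 689} = - \frac{328}{-689} = \left(-328\right) \left(- \frac{1}{689}\right) = \frac{328}{689}$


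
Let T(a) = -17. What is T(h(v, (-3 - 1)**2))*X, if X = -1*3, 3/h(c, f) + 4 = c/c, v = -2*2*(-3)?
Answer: 51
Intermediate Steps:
v = 12 (v = -4*(-3) = 12)
h(c, f) = -1 (h(c, f) = 3/(-4 + c/c) = 3/(-4 + 1) = 3/(-3) = 3*(-1/3) = -1)
X = -3
T(h(v, (-3 - 1)**2))*X = -17*(-3) = 51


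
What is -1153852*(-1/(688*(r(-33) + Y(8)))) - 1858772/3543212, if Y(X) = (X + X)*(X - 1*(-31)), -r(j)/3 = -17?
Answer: 201570533489/102841728300 ≈ 1.9600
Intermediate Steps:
r(j) = 51 (r(j) = -3*(-17) = 51)
Y(X) = 2*X*(31 + X) (Y(X) = (2*X)*(X + 31) = (2*X)*(31 + X) = 2*X*(31 + X))
-1153852*(-1/(688*(r(-33) + Y(8)))) - 1858772/3543212 = -1153852*(-1/(688*(51 + 2*8*(31 + 8)))) - 1858772/3543212 = -1153852*(-1/(688*(51 + 2*8*39))) - 1858772*1/3543212 = -1153852*(-1/(688*(51 + 624))) - 464693/885803 = -1153852/(675*(-688)) - 464693/885803 = -1153852/(-464400) - 464693/885803 = -1153852*(-1/464400) - 464693/885803 = 288463/116100 - 464693/885803 = 201570533489/102841728300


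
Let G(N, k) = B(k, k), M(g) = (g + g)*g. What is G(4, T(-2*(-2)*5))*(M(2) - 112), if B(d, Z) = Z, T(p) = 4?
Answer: -416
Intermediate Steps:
M(g) = 2*g**2 (M(g) = (2*g)*g = 2*g**2)
G(N, k) = k
G(4, T(-2*(-2)*5))*(M(2) - 112) = 4*(2*2**2 - 112) = 4*(2*4 - 112) = 4*(8 - 112) = 4*(-104) = -416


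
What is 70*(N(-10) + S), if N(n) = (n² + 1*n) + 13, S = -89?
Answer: 980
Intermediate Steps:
N(n) = 13 + n + n² (N(n) = (n² + n) + 13 = (n + n²) + 13 = 13 + n + n²)
70*(N(-10) + S) = 70*((13 - 10 + (-10)²) - 89) = 70*((13 - 10 + 100) - 89) = 70*(103 - 89) = 70*14 = 980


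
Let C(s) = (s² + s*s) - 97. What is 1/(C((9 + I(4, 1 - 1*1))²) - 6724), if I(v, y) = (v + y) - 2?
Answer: 1/22461 ≈ 4.4522e-5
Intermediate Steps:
I(v, y) = -2 + v + y
C(s) = -97 + 2*s² (C(s) = (s² + s²) - 97 = 2*s² - 97 = -97 + 2*s²)
1/(C((9 + I(4, 1 - 1*1))²) - 6724) = 1/((-97 + 2*((9 + (-2 + 4 + (1 - 1*1)))²)²) - 6724) = 1/((-97 + 2*((9 + (-2 + 4 + (1 - 1)))²)²) - 6724) = 1/((-97 + 2*((9 + (-2 + 4 + 0))²)²) - 6724) = 1/((-97 + 2*((9 + 2)²)²) - 6724) = 1/((-97 + 2*(11²)²) - 6724) = 1/((-97 + 2*121²) - 6724) = 1/((-97 + 2*14641) - 6724) = 1/((-97 + 29282) - 6724) = 1/(29185 - 6724) = 1/22461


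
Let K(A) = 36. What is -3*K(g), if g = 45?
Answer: -108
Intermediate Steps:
-3*K(g) = -3*36 = -108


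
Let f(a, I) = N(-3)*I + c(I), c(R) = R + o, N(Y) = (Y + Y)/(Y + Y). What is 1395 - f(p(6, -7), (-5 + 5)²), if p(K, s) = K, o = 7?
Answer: 1388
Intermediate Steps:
N(Y) = 1 (N(Y) = (2*Y)/((2*Y)) = (2*Y)*(1/(2*Y)) = 1)
c(R) = 7 + R (c(R) = R + 7 = 7 + R)
f(a, I) = 7 + 2*I (f(a, I) = 1*I + (7 + I) = I + (7 + I) = 7 + 2*I)
1395 - f(p(6, -7), (-5 + 5)²) = 1395 - (7 + 2*(-5 + 5)²) = 1395 - (7 + 2*0²) = 1395 - (7 + 2*0) = 1395 - (7 + 0) = 1395 - 1*7 = 1395 - 7 = 1388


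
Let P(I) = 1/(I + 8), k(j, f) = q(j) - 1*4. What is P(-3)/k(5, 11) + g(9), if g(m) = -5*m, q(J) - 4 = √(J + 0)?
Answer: -45 + √5/25 ≈ -44.911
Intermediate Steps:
q(J) = 4 + √J (q(J) = 4 + √(J + 0) = 4 + √J)
k(j, f) = √j (k(j, f) = (4 + √j) - 1*4 = (4 + √j) - 4 = √j)
P(I) = 1/(8 + I)
P(-3)/k(5, 11) + g(9) = 1/((√5)*(8 - 3)) - 5*9 = (√5/5)/5 - 45 = (√5/5)*(⅕) - 45 = √5/25 - 45 = -45 + √5/25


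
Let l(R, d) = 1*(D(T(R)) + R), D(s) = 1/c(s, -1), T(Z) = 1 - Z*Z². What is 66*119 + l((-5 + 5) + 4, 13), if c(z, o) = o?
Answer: 7857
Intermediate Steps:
T(Z) = 1 - Z³
D(s) = -1 (D(s) = 1/(-1) = -1)
l(R, d) = -1 + R (l(R, d) = 1*(-1 + R) = -1 + R)
66*119 + l((-5 + 5) + 4, 13) = 66*119 + (-1 + ((-5 + 5) + 4)) = 7854 + (-1 + (0 + 4)) = 7854 + (-1 + 4) = 7854 + 3 = 7857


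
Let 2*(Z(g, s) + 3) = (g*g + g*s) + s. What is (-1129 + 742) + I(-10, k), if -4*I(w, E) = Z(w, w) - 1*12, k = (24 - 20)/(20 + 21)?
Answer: -407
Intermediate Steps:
Z(g, s) = -3 + s/2 + g**2/2 + g*s/2 (Z(g, s) = -3 + ((g*g + g*s) + s)/2 = -3 + ((g**2 + g*s) + s)/2 = -3 + (s + g**2 + g*s)/2 = -3 + (s/2 + g**2/2 + g*s/2) = -3 + s/2 + g**2/2 + g*s/2)
k = 4/41 ≈ 0.097561
I(w, E) = 15/4 - w**2/4 - w/8 (I(w, E) = -((-3 + w/2 + w**2/2 + w*w/2) - 1*12)/4 = -((-3 + w/2 + w**2/2 + w**2/2) - 12)/4 = -((-3 + w**2 + w/2) - 12)/4 = -(-15 + w**2 + w/2)/4 = 15/4 - w**2/4 - w/8)
(-1129 + 742) + I(-10, k) = (-1129 + 742) + (15/4 - 1/4*(-10)**2 - 1/8*(-10)) = -387 + (15/4 - 1/4*100 + 5/4) = -387 + (15/4 - 25 + 5/4) = -387 - 20 = -407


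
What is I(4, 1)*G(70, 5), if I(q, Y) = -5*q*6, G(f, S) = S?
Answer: -600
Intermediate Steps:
I(q, Y) = -30*q
I(4, 1)*G(70, 5) = -30*4*5 = -120*5 = -600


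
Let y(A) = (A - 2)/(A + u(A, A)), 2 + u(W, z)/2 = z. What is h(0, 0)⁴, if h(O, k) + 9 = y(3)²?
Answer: 2517630976/390625 ≈ 6445.1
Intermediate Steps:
u(W, z) = -4 + 2*z
y(A) = (-2 + A)/(-4 + 3*A) (y(A) = (A - 2)/(A + (-4 + 2*A)) = (-2 + A)/(-4 + 3*A))
h(O, k) = -224/25 (h(O, k) = -9 + ((-2 + 3)/(-4 + 3*3))² = -9 + (1/(-4 + 9))² = -9 + (1/5)² = -9 + ((⅕)*1)² = -9 + (⅕)² = -9 + 1/25 = -224/25)
h(0, 0)⁴ = (-224/25)⁴ = 2517630976/390625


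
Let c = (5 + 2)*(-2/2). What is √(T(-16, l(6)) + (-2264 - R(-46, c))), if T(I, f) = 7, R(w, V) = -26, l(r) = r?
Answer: I*√2231 ≈ 47.233*I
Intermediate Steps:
c = -7 (c = 7*(-2*½) = 7*(-1) = -7)
√(T(-16, l(6)) + (-2264 - R(-46, c))) = √(7 + (-2264 - 1*(-26))) = √(7 + (-2264 + 26)) = √(7 - 2238) = √(-2231) = I*√2231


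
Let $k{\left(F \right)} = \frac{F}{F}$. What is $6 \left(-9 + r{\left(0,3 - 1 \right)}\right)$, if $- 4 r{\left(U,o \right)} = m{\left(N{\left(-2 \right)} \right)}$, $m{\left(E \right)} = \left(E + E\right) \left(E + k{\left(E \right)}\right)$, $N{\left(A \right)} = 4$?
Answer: $-114$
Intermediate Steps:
$k{\left(F \right)} = 1$
$m{\left(E \right)} = 2 E \left(1 + E\right)$ ($m{\left(E \right)} = \left(E + E\right) \left(E + 1\right) = 2 E \left(1 + E\right)$)
$r{\left(U,o \right)} = -10$ ($r{\left(U,o \right)} = - \frac{2 \cdot 4 \left(1 + 4\right)}{4} = - \frac{2 \cdot 4 \cdot 5}{4} = \left(- \frac{1}{4}\right) 40 = -10$)
$6 \left(-9 + r{\left(0,3 - 1 \right)}\right) = 6 \left(-9 - 10\right) = 6 \left(-19\right) = -114$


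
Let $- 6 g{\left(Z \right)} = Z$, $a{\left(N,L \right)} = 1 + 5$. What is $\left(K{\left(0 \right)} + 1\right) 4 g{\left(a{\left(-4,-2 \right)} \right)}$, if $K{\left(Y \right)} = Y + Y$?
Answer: $-4$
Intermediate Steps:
$K{\left(Y \right)} = 2 Y$
$a{\left(N,L \right)} = 6$
$g{\left(Z \right)} = - \frac{Z}{6}$
$\left(K{\left(0 \right)} + 1\right) 4 g{\left(a{\left(-4,-2 \right)} \right)} = \left(2 \cdot 0 + 1\right) 4 \left(\left(- \frac{1}{6}\right) 6\right) = \left(0 + 1\right) 4 \left(-1\right) = 1 \cdot 4 \left(-1\right) = 4 \left(-1\right) = -4$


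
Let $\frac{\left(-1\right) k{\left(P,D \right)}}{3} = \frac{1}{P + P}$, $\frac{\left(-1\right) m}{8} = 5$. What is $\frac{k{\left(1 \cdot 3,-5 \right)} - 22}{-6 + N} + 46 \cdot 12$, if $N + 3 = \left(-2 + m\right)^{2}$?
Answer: $\frac{43055}{78} \approx 551.99$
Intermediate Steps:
$m = -40$ ($m = \left(-8\right) 5 = -40$)
$k{\left(P,D \right)} = - \frac{3}{2 P}$ ($k{\left(P,D \right)} = - \frac{3}{P + P} = - \frac{3}{2 P}$)
$N = 1761$ ($N = -3 + \left(-2 - 40\right)^{2} = -3 + \left(-42\right)^{2} = -3 + 1764 = 1761$)
$\frac{k{\left(1 \cdot 3,-5 \right)} - 22}{-6 + N} + 46 \cdot 12 = \frac{- \frac{3}{2 \cdot 1 \cdot 3} - 22}{-6 + 1761} + 46 \cdot 12 = \frac{- \frac{3}{2 \cdot 3} - 22}{1755} + 552 = \left(\left(- \frac{3}{2}\right) \frac{1}{3} - 22\right) \frac{1}{1755} + 552 = \left(- \frac{1}{2} - 22\right) \frac{1}{1755} + 552 = \left(- \frac{45}{2}\right) \frac{1}{1755} + 552 = - \frac{1}{78} + 552 = \frac{43055}{78}$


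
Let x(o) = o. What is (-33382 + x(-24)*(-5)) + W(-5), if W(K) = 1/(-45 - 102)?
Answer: -4889515/147 ≈ -33262.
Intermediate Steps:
W(K) = -1/147 (W(K) = 1/(-147) = -1/147)
(-33382 + x(-24)*(-5)) + W(-5) = (-33382 - 24*(-5)) - 1/147 = (-33382 + 120) - 1/147 = -33262 - 1/147 = -4889515/147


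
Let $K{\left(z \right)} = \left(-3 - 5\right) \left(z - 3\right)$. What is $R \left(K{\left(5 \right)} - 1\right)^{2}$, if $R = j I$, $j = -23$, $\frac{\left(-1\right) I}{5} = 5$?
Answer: $166175$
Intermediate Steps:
$I = -25$ ($I = \left(-5\right) 5 = -25$)
$K{\left(z \right)} = 24 - 8 z$ ($K{\left(z \right)} = - 8 \left(-3 + z\right) = 24 - 8 z$)
$R = 575$ ($R = \left(-23\right) \left(-25\right) = 575$)
$R \left(K{\left(5 \right)} - 1\right)^{2} = 575 \left(\left(24 - 40\right) - 1\right)^{2} = 575 \left(-16 - 1\right)^{2} = 575 \left(-17\right)^{2} = 575 \cdot 289 = 166175$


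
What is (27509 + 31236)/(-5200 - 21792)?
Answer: -58745/26992 ≈ -2.1764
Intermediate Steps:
(27509 + 31236)/(-5200 - 21792) = 58745/(-26992) = 58745*(-1/26992) = -58745/26992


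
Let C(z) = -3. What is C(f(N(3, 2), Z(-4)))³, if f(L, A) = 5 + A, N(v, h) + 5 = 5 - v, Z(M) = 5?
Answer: -27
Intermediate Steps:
N(v, h) = -v (N(v, h) = -5 + (5 - v) = -v)
C(f(N(3, 2), Z(-4)))³ = (-3)³ = -27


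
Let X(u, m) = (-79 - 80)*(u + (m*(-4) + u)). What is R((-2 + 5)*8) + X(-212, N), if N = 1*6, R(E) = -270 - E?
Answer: 70938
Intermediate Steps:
N = 6
X(u, m) = -318*u + 636*m (X(u, m) = -159*(u + (-4*m + u)) = -159*(u + (u - 4*m)) = -159*(-4*m + 2*u) = -318*u + 636*m)
R((-2 + 5)*8) + X(-212, N) = (-270 - (-2 + 5)*8) + (-318*(-212) + 636*6) = (-270 - 3*8) + (67416 + 3816) = (-270 - 1*24) + 71232 = (-270 - 24) + 71232 = -294 + 71232 = 70938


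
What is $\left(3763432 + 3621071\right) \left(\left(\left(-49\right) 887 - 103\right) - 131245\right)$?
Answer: $-1290892353933$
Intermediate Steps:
$\left(3763432 + 3621071\right) \left(\left(\left(-49\right) 887 - 103\right) - 131245\right) = 7384503 \left(\left(-43463 - 103\right) - 131245\right) = 7384503 \left(-43566 - 131245\right) = 7384503 \left(-174811\right) = -1290892353933$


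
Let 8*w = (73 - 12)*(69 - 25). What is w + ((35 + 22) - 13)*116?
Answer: 10879/2 ≈ 5439.5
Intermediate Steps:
w = 671/2 (w = ((73 - 12)*(69 - 25))/8 = (61*44)/8 = (⅛)*2684 = 671/2 ≈ 335.50)
w + ((35 + 22) - 13)*116 = 671/2 + ((35 + 22) - 13)*116 = 671/2 + (57 - 13)*116 = 671/2 + 44*116 = 671/2 + 5104 = 10879/2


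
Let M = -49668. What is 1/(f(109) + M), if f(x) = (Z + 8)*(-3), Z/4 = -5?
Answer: -1/49632 ≈ -2.0148e-5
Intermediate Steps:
Z = -20 (Z = 4*(-5) = -20)
f(x) = 36 (f(x) = (-20 + 8)*(-3) = -12*(-3) = 36)
1/(f(109) + M) = 1/(36 - 49668) = 1/(-49632) = -1/49632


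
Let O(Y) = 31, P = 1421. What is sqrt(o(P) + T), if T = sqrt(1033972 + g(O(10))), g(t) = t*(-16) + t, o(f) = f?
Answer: sqrt(1421 + sqrt(1033507)) ≈ 49.372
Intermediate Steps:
g(t) = -15*t (g(t) = -16*t + t = -15*t)
T = sqrt(1033507) (T = sqrt(1033972 - 15*31) = sqrt(1033972 - 465) = sqrt(1033507) ≈ 1016.6)
sqrt(o(P) + T) = sqrt(1421 + sqrt(1033507))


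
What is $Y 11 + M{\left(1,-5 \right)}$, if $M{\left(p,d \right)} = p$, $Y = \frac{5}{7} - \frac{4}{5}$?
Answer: $\frac{2}{35} \approx 0.057143$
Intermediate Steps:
$Y = - \frac{3}{35}$ ($Y = 5 \cdot \frac{1}{7} - \frac{4}{5} = \frac{5}{7} - \frac{4}{5} = - \frac{3}{35} \approx -0.085714$)
$Y 11 + M{\left(1,-5 \right)} = \left(- \frac{3}{35}\right) 11 + 1 = - \frac{33}{35} + 1 = \frac{2}{35}$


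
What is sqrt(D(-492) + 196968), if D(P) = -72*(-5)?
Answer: 4*sqrt(12333) ≈ 444.22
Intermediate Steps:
D(P) = 360
sqrt(D(-492) + 196968) = sqrt(360 + 196968) = sqrt(197328) = 4*sqrt(12333)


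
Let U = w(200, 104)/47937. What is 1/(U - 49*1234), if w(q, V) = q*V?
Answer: -47937/2898537842 ≈ -1.6538e-5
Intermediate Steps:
w(q, V) = V*q
U = 20800/47937 (U = (104*200)/47937 = 20800*(1/47937) = 20800/47937 ≈ 0.43390)
1/(U - 49*1234) = 1/(20800/47937 - 49*1234) = 1/(20800/47937 - 60466) = 1/(-2898537842/47937) = -47937/2898537842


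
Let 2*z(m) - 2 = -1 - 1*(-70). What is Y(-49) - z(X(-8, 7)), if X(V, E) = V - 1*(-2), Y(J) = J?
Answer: -169/2 ≈ -84.500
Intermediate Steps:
X(V, E) = 2 + V (X(V, E) = V + 2 = 2 + V)
z(m) = 71/2 (z(m) = 1 + (-1 - 1*(-70))/2 = 1 + (-1 + 70)/2 = 1 + (½)*69 = 1 + 69/2 = 71/2)
Y(-49) - z(X(-8, 7)) = -49 - 1*71/2 = -49 - 71/2 = -169/2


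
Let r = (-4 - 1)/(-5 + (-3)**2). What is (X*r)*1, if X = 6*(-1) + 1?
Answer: 25/4 ≈ 6.2500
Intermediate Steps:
X = -5 (X = -6 + 1 = -5)
r = -5/4 (r = -5/(-5 + 9) = -5/4 ≈ -1.2500)
(X*r)*1 = -5*(-5/4)*1 = (25/4)*1 = 25/4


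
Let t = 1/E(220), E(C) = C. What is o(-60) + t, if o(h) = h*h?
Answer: 792001/220 ≈ 3600.0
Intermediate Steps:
o(h) = h²
t = 1/220 ≈ 0.0045455
o(-60) + t = (-60)² + 1/220 = 3600 + 1/220 = 792001/220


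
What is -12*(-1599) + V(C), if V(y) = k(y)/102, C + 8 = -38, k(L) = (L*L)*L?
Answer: 929920/51 ≈ 18234.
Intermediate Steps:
k(L) = L³ (k(L) = L²*L = L³)
C = -46 (C = -8 - 38 = -46)
V(y) = y³/102
-12*(-1599) + V(C) = -12*(-1599) + (1/102)*(-46)³ = 19188 + (1/102)*(-97336) = 19188 - 48668/51 = 929920/51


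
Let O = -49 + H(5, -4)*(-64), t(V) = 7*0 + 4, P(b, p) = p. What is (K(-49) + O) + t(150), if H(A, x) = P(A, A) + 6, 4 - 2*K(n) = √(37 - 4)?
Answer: -747 - √33/2 ≈ -749.87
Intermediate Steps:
K(n) = 2 - √33/2 (K(n) = 2 - √(37 - 4)/2 = 2 - √33/2)
H(A, x) = 6 + A (H(A, x) = A + 6 = 6 + A)
t(V) = 4 (t(V) = 0 + 4 = 4)
O = -753 (O = -49 + (6 + 5)*(-64) = -49 + 11*(-64) = -49 - 704 = -753)
(K(-49) + O) + t(150) = ((2 - √33/2) - 753) + 4 = (-751 - √33/2) + 4 = -747 - √33/2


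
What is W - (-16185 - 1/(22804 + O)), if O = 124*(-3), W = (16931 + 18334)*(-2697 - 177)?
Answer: -2273156253599/22432 ≈ -1.0134e+8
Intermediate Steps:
W = -101351610 (W = 35265*(-2874) = -101351610)
O = -372
W - (-16185 - 1/(22804 + O)) = -101351610 - (-16185 - 1/(22804 - 372)) = -101351610 - (-16185 - 1/22432) = -101351610 - 1*(-363061921/22432) = -101351610 + 363061921/22432 = -2273156253599/22432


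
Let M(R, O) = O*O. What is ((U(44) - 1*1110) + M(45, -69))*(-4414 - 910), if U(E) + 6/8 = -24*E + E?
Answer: -14046043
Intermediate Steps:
U(E) = -¾ - 23*E (U(E) = -¾ + (-24*E + E) = -¾ - 23*E)
M(R, O) = O²
((U(44) - 1*1110) + M(45, -69))*(-4414 - 910) = (((-¾ - 23*44) - 1*1110) + (-69)²)*(-4414 - 910) = (((-¾ - 1012) - 1110) + 4761)*(-5324) = ((-4051/4 - 1110) + 4761)*(-5324) = (-8491/4 + 4761)*(-5324) = (10553/4)*(-5324) = -14046043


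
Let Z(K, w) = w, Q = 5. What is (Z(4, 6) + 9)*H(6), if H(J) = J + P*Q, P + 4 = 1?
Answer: -135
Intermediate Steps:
P = -3 (P = -4 + 1 = -3)
H(J) = -15 + J (H(J) = J - 3*5 = J - 15 = -15 + J)
(Z(4, 6) + 9)*H(6) = (6 + 9)*(-15 + 6) = 15*(-9) = -135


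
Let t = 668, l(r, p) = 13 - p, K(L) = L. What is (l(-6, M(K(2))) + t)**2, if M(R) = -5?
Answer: 470596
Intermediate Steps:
(l(-6, M(K(2))) + t)**2 = ((13 - 1*(-5)) + 668)**2 = ((13 + 5) + 668)**2 = (18 + 668)**2 = 686**2 = 470596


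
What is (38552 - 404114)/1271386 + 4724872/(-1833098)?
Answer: -1669311770917/582643783457 ≈ -2.8651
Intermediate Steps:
(38552 - 404114)/1271386 + 4724872/(-1833098) = -365562*1/1271386 + 4724872*(-1/1833098) = -182781/635693 - 2362436/916549 = -1669311770917/582643783457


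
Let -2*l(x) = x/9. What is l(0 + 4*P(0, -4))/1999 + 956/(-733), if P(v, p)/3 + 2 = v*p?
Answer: -5730200/4395801 ≈ -1.3036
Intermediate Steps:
P(v, p) = -6 + 3*p*v (P(v, p) = -6 + 3*(v*p) = -6 + 3*(p*v) = -6 + 3*p*v)
l(x) = -x/18 (l(x) = -x/(2*9) = -x/18)
l(0 + 4*P(0, -4))/1999 + 956/(-733) = -(0 + 4*(-6 + 3*(-4)*0))/18/1999 + 956/(-733) = -(0 + 4*(-6 + 0))/18*(1/1999) + 956*(-1/733) = -(0 + 4*(-6))/18*(1/1999) - 956/733 = -(0 - 24)/18*(1/1999) - 956/733 = -1/18*(-24)*(1/1999) - 956/733 = (4/3)*(1/1999) - 956/733 = 4/5997 - 956/733 = -5730200/4395801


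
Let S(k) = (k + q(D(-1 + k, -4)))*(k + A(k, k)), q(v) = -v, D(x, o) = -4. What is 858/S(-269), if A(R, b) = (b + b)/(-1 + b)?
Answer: 11583/955219 ≈ 0.012126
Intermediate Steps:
A(R, b) = 2*b/(-1 + b) (A(R, b) = (2*b)/(-1 + b) = 2*b/(-1 + b))
S(k) = (4 + k)*(k + 2*k/(-1 + k)) (S(k) = (k - 1*(-4))*(k + 2*k/(-1 + k)) = (k + 4)*(k + 2*k/(-1 + k)) = (4 + k)*(k + 2*k/(-1 + k)))
858/S(-269) = 858/((-269*(4 + (-269)**2 + 5*(-269))/(-1 - 269))) = 858/((-269*(4 + 72361 - 1345)/(-270))) = 858/((-269*(-1/270)*71020)) = 858/(1910438/27) = 858*(27/1910438) = 11583/955219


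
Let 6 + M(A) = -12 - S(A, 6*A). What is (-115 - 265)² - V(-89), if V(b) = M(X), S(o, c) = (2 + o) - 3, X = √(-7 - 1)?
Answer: 144417 + 2*I*√2 ≈ 1.4442e+5 + 2.8284*I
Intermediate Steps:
X = 2*I*√2 (X = √(-8) = 2*I*√2 ≈ 2.8284*I)
S(o, c) = -1 + o
M(A) = -17 - A (M(A) = -6 + (-12 - (-1 + A)) = -6 + (-12 + (1 - A)) = -6 + (-11 - A) = -17 - A)
V(b) = -17 - 2*I*√2
(-115 - 265)² - V(-89) = (-115 - 265)² - (-17 - 2*I*√2) = (-380)² + (17 + 2*I*√2) = 144400 + (17 + 2*I*√2) = 144417 + 2*I*√2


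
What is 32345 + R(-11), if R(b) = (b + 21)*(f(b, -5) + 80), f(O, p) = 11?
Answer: 33255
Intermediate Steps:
R(b) = 1911 + 91*b (R(b) = (b + 21)*(11 + 80) = (21 + b)*91 = 1911 + 91*b)
32345 + R(-11) = 32345 + (1911 + 91*(-11)) = 32345 + (1911 - 1001) = 32345 + 910 = 33255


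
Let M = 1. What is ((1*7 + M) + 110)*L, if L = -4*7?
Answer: -3304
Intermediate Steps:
L = -28
((1*7 + M) + 110)*L = ((1*7 + 1) + 110)*(-28) = ((7 + 1) + 110)*(-28) = (8 + 110)*(-28) = 118*(-28) = -3304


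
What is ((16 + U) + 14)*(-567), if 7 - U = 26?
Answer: -6237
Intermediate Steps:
U = -19 (U = 7 - 1*26 = 7 - 26 = -19)
((16 + U) + 14)*(-567) = ((16 - 19) + 14)*(-567) = (-3 + 14)*(-567) = 11*(-567) = -6237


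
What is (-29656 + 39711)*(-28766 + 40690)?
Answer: 119895820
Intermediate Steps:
(-29656 + 39711)*(-28766 + 40690) = 10055*11924 = 119895820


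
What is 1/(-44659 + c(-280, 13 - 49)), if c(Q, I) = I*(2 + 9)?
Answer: -1/45055 ≈ -2.2195e-5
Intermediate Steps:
c(Q, I) = 11*I (c(Q, I) = I*11 = 11*I)
1/(-44659 + c(-280, 13 - 49)) = 1/(-44659 + 11*(13 - 49)) = 1/(-44659 + 11*(-36)) = 1/(-44659 - 396) = 1/(-45055) = -1/45055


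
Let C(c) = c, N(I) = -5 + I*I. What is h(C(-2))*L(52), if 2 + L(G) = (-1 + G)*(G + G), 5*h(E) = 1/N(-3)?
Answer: 2651/10 ≈ 265.10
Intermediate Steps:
N(I) = -5 + I**2
h(E) = 1/20 (h(E) = 1/(5*(-5 + (-3)**2)) = 1/(5*(-5 + 9)) = (1/5)/4 = (1/5)*(1/4) = 1/20)
L(G) = -2 + 2*G*(-1 + G) (L(G) = -2 + (-1 + G)*(G + G) = -2 + (-1 + G)*(2*G) = -2 + 2*G*(-1 + G))
h(C(-2))*L(52) = (-2 - 2*52 + 2*52**2)/20 = (-2 - 104 + 2*2704)/20 = (-2 - 104 + 5408)/20 = (1/20)*5302 = 2651/10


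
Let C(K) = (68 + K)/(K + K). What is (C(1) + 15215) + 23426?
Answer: 77351/2 ≈ 38676.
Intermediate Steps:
C(K) = (68 + K)/(2*K) (C(K) = (68 + K)/((2*K)) = (68 + K)*(1/(2*K)) = (68 + K)/(2*K))
(C(1) + 15215) + 23426 = ((½)*(68 + 1)/1 + 15215) + 23426 = ((½)*1*69 + 15215) + 23426 = (69/2 + 15215) + 23426 = 30499/2 + 23426 = 77351/2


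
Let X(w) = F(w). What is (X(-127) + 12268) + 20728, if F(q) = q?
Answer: 32869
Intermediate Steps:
X(w) = w
(X(-127) + 12268) + 20728 = (-127 + 12268) + 20728 = 12141 + 20728 = 32869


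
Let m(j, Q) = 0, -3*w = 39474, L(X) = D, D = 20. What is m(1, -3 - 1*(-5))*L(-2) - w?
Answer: 13158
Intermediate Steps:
L(X) = 20
w = -13158 (w = -1/3*39474 = -13158)
m(1, -3 - 1*(-5))*L(-2) - w = 0*20 - 1*(-13158) = 0 + 13158 = 13158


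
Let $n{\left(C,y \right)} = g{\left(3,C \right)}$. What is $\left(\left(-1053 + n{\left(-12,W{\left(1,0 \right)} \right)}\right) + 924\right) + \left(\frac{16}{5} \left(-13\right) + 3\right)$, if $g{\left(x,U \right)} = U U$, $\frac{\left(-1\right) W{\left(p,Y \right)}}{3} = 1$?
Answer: $- \frac{118}{5} \approx -23.6$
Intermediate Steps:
$W{\left(p,Y \right)} = -3$ ($W{\left(p,Y \right)} = \left(-3\right) 1 = -3$)
$g{\left(x,U \right)} = U^{2}$
$n{\left(C,y \right)} = C^{2}$
$\left(\left(-1053 + n{\left(-12,W{\left(1,0 \right)} \right)}\right) + 924\right) + \left(\frac{16}{5} \left(-13\right) + 3\right) = \left(\left(-1053 + \left(-12\right)^{2}\right) + 924\right) + \left(\frac{16}{5} \left(-13\right) + 3\right) = \left(\left(-1053 + 144\right) + 924\right) + \left(16 \cdot \frac{1}{5} \left(-13\right) + 3\right) = \left(-909 + 924\right) + \left(\frac{16}{5} \left(-13\right) + 3\right) = 15 + \left(- \frac{208}{5} + 3\right) = 15 - \frac{193}{5} = - \frac{118}{5}$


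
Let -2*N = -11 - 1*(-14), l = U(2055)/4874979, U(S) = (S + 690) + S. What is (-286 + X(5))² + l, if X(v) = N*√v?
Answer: 531744840797/6499972 + 858*√5 ≈ 83726.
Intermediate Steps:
U(S) = 690 + 2*S (U(S) = (690 + S) + S = 690 + 2*S)
l = 1600/1624993 (l = (690 + 2*2055)/4874979 = (690 + 4110)*(1/4874979) = 4800*(1/4874979) = 1600/1624993 ≈ 0.00098462)
N = -3/2 (N = -(-11 - 1*(-14))/2 = -(-11 + 14)/2 = -½*3 = -3/2 ≈ -1.5000)
X(v) = -3*√v/2
(-286 + X(5))² + l = (-286 - 3*√5/2)² + 1600/1624993 = 1600/1624993 + (-286 - 3*√5/2)²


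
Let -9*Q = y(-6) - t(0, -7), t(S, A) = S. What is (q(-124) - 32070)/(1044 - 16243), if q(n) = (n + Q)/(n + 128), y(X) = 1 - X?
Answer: 1155643/547164 ≈ 2.1121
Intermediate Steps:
Q = -7/9 (Q = -((1 - 1*(-6)) - 1*0)/9 = -((1 + 6) + 0)/9 = -(7 + 0)/9 = -⅑*7 = -7/9 ≈ -0.77778)
q(n) = (-7/9 + n)/(128 + n) (q(n) = (n - 7/9)/(n + 128) = (-7/9 + n)/(128 + n))
(q(-124) - 32070)/(1044 - 16243) = ((-7/9 - 124)/(128 - 124) - 32070)/(1044 - 16243) = (-1123/9/4 - 32070)/(-15199) = ((¼)*(-1123/9) - 32070)*(-1/15199) = (-1123/36 - 32070)*(-1/15199) = -1155643/36*(-1/15199) = 1155643/547164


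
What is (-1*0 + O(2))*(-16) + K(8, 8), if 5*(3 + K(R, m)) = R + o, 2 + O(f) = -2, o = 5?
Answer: 318/5 ≈ 63.600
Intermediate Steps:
O(f) = -4 (O(f) = -2 - 2 = -4)
K(R, m) = -2 + R/5 (K(R, m) = -3 + (R + 5)/5 = -3 + (5 + R)/5 = -3 + (1 + R/5) = -2 + R/5)
(-1*0 + O(2))*(-16) + K(8, 8) = (-1*0 - 4)*(-16) + (-2 + (1/5)*8) = (0 - 4)*(-16) + (-2 + 8/5) = -4*(-16) - 2/5 = 64 - 2/5 = 318/5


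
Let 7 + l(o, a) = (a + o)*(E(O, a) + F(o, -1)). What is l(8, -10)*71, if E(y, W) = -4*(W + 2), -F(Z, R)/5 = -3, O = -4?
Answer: -7171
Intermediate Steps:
F(Z, R) = 15 (F(Z, R) = -5*(-3) = 15)
E(y, W) = -8 - 4*W (E(y, W) = -4*(2 + W) = -8 - 4*W)
l(o, a) = -7 + (7 - 4*a)*(a + o) (l(o, a) = -7 + (a + o)*((-8 - 4*a) + 15) = -7 + (a + o)*(7 - 4*a) = -7 + (7 - 4*a)*(a + o))
l(8, -10)*71 = (-7 - 4*(-10)² + 7*(-10) + 7*8 - 4*(-10)*8)*71 = (-7 - 4*100 - 70 + 56 + 320)*71 = (-7 - 400 - 70 + 56 + 320)*71 = -101*71 = -7171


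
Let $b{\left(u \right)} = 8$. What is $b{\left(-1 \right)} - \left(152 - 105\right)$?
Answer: $-39$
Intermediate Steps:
$b{\left(-1 \right)} - \left(152 - 105\right) = 8 - \left(152 - 105\right) = 8 - 47 = -39$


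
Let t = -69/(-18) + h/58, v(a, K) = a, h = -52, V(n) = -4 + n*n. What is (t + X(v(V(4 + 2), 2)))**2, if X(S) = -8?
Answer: 776161/30276 ≈ 25.636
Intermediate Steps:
V(n) = -4 + n**2
t = 511/174 (t = -69/(-18) - 52/58 = -69*(-1/18) - 52*1/58 = 23/6 - 26/29 = 511/174 ≈ 2.9368)
(t + X(v(V(4 + 2), 2)))**2 = (511/174 - 8)**2 = (-881/174)**2 = 776161/30276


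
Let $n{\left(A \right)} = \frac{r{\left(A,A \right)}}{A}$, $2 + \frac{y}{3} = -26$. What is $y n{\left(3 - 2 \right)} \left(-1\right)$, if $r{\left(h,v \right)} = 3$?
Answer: $252$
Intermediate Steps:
$y = -84$ ($y = -6 + 3 \left(-26\right) = -6 - 78 = -84$)
$n{\left(A \right)} = \frac{3}{A}$
$y n{\left(3 - 2 \right)} \left(-1\right) = - 84 \frac{3}{3 - 2} \left(-1\right) = - 84 \cdot \frac{3}{1} \left(-1\right) = - 84 \cdot 3 \cdot 1 \left(-1\right) = \left(-84\right) 3 \left(-1\right) = \left(-252\right) \left(-1\right) = 252$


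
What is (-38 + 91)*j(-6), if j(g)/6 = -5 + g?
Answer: -3498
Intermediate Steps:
j(g) = -30 + 6*g (j(g) = 6*(-5 + g) = -30 + 6*g)
(-38 + 91)*j(-6) = (-38 + 91)*(-30 + 6*(-6)) = 53*(-30 - 36) = 53*(-66) = -3498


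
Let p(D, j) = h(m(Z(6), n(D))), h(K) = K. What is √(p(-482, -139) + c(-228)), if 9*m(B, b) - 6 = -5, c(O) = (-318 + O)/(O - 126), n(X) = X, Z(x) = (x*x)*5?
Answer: √51802/177 ≈ 1.2859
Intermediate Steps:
Z(x) = 5*x² (Z(x) = x²*5 = 5*x²)
c(O) = (-318 + O)/(-126 + O)
m(B, b) = ⅑ (m(B, b) = ⅔ + (⅑)*(-5) = ⅔ - 5/9 = ⅑)
p(D, j) = ⅑
√(p(-482, -139) + c(-228)) = √(⅑ + (-318 - 228)/(-126 - 228)) = √(⅑ - 546/(-354)) = √(⅑ - 1/354*(-546)) = √(⅑ + 91/59) = √(878/531) = √51802/177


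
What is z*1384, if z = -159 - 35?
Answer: -268496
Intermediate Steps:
z = -194
z*1384 = -194*1384 = -268496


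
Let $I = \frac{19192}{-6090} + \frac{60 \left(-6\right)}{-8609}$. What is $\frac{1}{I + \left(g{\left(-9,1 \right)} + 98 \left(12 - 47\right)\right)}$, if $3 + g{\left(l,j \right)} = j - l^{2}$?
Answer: $- \frac{26214405}{92172720529} \approx -0.00028441$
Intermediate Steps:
$g{\left(l,j \right)} = -3 + j - l^{2}$ ($g{\left(l,j \right)} = -3 + \left(j - l^{2}\right) = -3 + j - l^{2}$)
$I = - \frac{81515764}{26214405}$ ($I = 19192 \left(- \frac{1}{6090}\right) - - \frac{360}{8609} = - \frac{9596}{3045} + \frac{360}{8609} = - \frac{81515764}{26214405} \approx -3.1096$)
$\frac{1}{I + \left(g{\left(-9,1 \right)} + 98 \left(12 - 47\right)\right)} = \frac{1}{- \frac{81515764}{26214405} + \left(\left(-3 + 1 - \left(-9\right)^{2}\right) + 98 \left(12 - 47\right)\right)} = \frac{1}{- \frac{81515764}{26214405} + \left(\left(-3 + 1 - 81\right) + 98 \left(-35\right)\right)} = \frac{1}{- \frac{81515764}{26214405} - 3513} = \frac{1}{- \frac{92172720529}{26214405}} = - \frac{26214405}{92172720529}$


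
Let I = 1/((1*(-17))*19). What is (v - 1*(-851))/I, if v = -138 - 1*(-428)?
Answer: -368543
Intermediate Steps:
v = 290 (v = -138 + 428 = 290)
I = -1/323 (I = 1/(-17*19) = 1/(-323) = -1/323 ≈ -0.0030960)
(v - 1*(-851))/I = (290 - 1*(-851))/(-1/323) = (290 + 851)*(-323) = 1141*(-323) = -368543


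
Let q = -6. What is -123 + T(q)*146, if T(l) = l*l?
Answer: 5133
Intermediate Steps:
T(l) = l²
-123 + T(q)*146 = -123 + (-6)²*146 = -123 + 36*146 = -123 + 5256 = 5133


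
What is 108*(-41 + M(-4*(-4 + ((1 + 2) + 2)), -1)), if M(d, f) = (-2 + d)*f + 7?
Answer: -3024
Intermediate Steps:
M(d, f) = 7 + f*(-2 + d) (M(d, f) = f*(-2 + d) + 7 = 7 + f*(-2 + d))
108*(-41 + M(-4*(-4 + ((1 + 2) + 2)), -1)) = 108*(-41 + (7 - 2*(-1) - 4*(-4 + ((1 + 2) + 2))*(-1))) = 108*(-41 + (7 + 2 - 4*(-4 + (3 + 2))*(-1))) = 108*(-41 + (7 + 2 - 4*(-4 + 5)*(-1))) = 108*(-41 + (7 + 2 - 4*1*(-1))) = 108*(-41 + (7 + 2 - 4*(-1))) = 108*(-41 + (7 + 2 + 4)) = 108*(-41 + 13) = 108*(-28) = -3024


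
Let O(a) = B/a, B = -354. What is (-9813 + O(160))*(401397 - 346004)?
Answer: -43495525281/80 ≈ -5.4369e+8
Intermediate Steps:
O(a) = -354/a
(-9813 + O(160))*(401397 - 346004) = (-9813 - 354/160)*(401397 - 346004) = (-9813 - 354*1/160)*55393 = (-9813 - 177/80)*55393 = -785217/80*55393 = -43495525281/80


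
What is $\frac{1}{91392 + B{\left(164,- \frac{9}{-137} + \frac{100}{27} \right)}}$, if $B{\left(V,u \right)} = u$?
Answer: $\frac{3699}{338072951} \approx 1.0941 \cdot 10^{-5}$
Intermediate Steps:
$\frac{1}{91392 + B{\left(164,- \frac{9}{-137} + \frac{100}{27} \right)}} = \frac{1}{91392 + \left(- \frac{9}{-137} + \frac{100}{27}\right)} = \frac{1}{91392 + \left(\left(-9\right) \left(- \frac{1}{137}\right) + 100 \cdot \frac{1}{27}\right)} = \frac{1}{91392 + \left(\frac{9}{137} + \frac{100}{27}\right)} = \frac{1}{91392 + \frac{13943}{3699}} = \frac{1}{\frac{338072951}{3699}} = \frac{3699}{338072951}$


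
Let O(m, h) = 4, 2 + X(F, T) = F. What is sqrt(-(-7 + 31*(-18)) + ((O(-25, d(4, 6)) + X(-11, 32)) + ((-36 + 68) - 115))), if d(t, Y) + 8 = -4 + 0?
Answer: sqrt(473) ≈ 21.749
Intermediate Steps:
X(F, T) = -2 + F
d(t, Y) = -12 (d(t, Y) = -8 + (-4 + 0) = -8 - 4 = -12)
sqrt(-(-7 + 31*(-18)) + ((O(-25, d(4, 6)) + X(-11, 32)) + ((-36 + 68) - 115))) = sqrt(-(-7 + 31*(-18)) + ((4 + (-2 - 11)) + ((-36 + 68) - 115))) = sqrt(-(-7 - 558) + ((4 - 13) + (32 - 115))) = sqrt(-1*(-565) + (-9 - 83)) = sqrt(565 - 92) = sqrt(473)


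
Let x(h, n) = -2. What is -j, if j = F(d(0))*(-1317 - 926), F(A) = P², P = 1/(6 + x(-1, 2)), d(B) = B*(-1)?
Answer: 2243/16 ≈ 140.19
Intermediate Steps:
d(B) = -B
P = ¼ (P = 1/(6 - 2) = 1/4 = ¼ ≈ 0.25000)
F(A) = 1/16 (F(A) = (¼)² = 1/16)
j = -2243/16 (j = (-1317 - 926)/16 = (1/16)*(-2243) = -2243/16 ≈ -140.19)
-j = -1*(-2243/16) = 2243/16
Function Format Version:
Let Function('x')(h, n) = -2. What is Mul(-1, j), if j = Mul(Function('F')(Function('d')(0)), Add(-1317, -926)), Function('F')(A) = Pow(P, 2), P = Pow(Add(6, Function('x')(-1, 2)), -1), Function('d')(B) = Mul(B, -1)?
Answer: Rational(2243, 16) ≈ 140.19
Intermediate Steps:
Function('d')(B) = Mul(-1, B)
P = Rational(1, 4) (P = Pow(Add(6, -2), -1) = Pow(4, -1) = Rational(1, 4) ≈ 0.25000)
Function('F')(A) = Rational(1, 16) (Function('F')(A) = Pow(Rational(1, 4), 2) = Rational(1, 16))
j = Rational(-2243, 16) (j = Mul(Rational(1, 16), Add(-1317, -926)) = Mul(Rational(1, 16), -2243) = Rational(-2243, 16) ≈ -140.19)
Mul(-1, j) = Mul(-1, Rational(-2243, 16)) = Rational(2243, 16)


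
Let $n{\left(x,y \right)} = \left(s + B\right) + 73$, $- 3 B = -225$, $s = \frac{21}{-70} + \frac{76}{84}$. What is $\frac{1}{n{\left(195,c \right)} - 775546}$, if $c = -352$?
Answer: $- \frac{210}{162833453} \approx -1.2897 \cdot 10^{-6}$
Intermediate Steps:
$s = \frac{127}{210}$ ($s = 21 \left(- \frac{1}{70}\right) + 76 \cdot \frac{1}{84} = - \frac{3}{10} + \frac{19}{21} = \frac{127}{210} \approx 0.60476$)
$B = 75$ ($B = \left(- \frac{1}{3}\right) \left(-225\right) = 75$)
$n{\left(x,y \right)} = \frac{31207}{210}$ ($n{\left(x,y \right)} = \left(\frac{127}{210} + 75\right) + 73 = \frac{15877}{210} + 73 = \frac{31207}{210}$)
$\frac{1}{n{\left(195,c \right)} - 775546} = \frac{1}{\frac{31207}{210} - 775546} = \frac{1}{- \frac{162833453}{210}} = - \frac{210}{162833453}$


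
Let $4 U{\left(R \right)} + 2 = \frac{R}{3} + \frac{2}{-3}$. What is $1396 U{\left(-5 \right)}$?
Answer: $- \frac{4537}{3} \approx -1512.3$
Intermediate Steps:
$U{\left(R \right)} = - \frac{2}{3} + \frac{R}{12}$ ($U{\left(R \right)} = - \frac{1}{2} + \frac{\frac{R}{3} + \frac{2}{-3}}{4} = - \frac{1}{2} + \frac{R \frac{1}{3} + 2 \left(- \frac{1}{3}\right)}{4} = - \frac{1}{2} + \frac{\frac{R}{3} - \frac{2}{3}}{4} = - \frac{1}{2} + \frac{- \frac{2}{3} + \frac{R}{3}}{4} = - \frac{1}{2} + \left(- \frac{1}{6} + \frac{R}{12}\right) = - \frac{2}{3} + \frac{R}{12}$)
$1396 U{\left(-5 \right)} = 1396 \left(- \frac{2}{3} + \frac{1}{12} \left(-5\right)\right) = 1396 \left(- \frac{2}{3} - \frac{5}{12}\right) = 1396 \left(- \frac{13}{12}\right) = - \frac{4537}{3}$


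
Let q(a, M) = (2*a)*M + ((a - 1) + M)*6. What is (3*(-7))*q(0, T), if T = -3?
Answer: 504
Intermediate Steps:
q(a, M) = -6 + 6*M + 6*a + 2*M*a (q(a, M) = 2*M*a + ((-1 + a) + M)*6 = 2*M*a + (-1 + M + a)*6 = 2*M*a + (-6 + 6*M + 6*a) = -6 + 6*M + 6*a + 2*M*a)
(3*(-7))*q(0, T) = (3*(-7))*(-6 + 6*(-3) + 6*0 + 2*(-3)*0) = -21*(-6 - 18 + 0 + 0) = -21*(-24) = 504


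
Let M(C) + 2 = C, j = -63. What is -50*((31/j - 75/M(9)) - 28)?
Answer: 123500/63 ≈ 1960.3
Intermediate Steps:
M(C) = -2 + C
-50*((31/j - 75/M(9)) - 28) = -50*((31/(-63) - 75/(-2 + 9)) - 28) = -50*((31*(-1/63) - 75/7) - 28) = -50*((-31/63 - 75*1/7) - 28) = -50*((-31/63 - 75/7) - 28) = -50*(-706/63 - 28) = -50*(-2470/63) = 123500/63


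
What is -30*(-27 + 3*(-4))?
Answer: 1170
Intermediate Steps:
-30*(-27 + 3*(-4)) = -30*(-27 - 12) = -30*(-39) = 1170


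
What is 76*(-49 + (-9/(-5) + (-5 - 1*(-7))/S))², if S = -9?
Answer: 346100656/2025 ≈ 1.7091e+5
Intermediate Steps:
76*(-49 + (-9/(-5) + (-5 - 1*(-7))/S))² = 76*(-49 + (-9/(-5) + (-5 - 1*(-7))/(-9)))² = 76*(-49 + (-9*(-⅕) + (-5 + 7)*(-⅑)))² = 76*(-49 + (9/5 + 2*(-⅑)))² = 76*(-49 + (9/5 - 2/9))² = 76*(-49 + 71/45)² = 76*(-2134/45)² = 76*(4553956/2025) = 346100656/2025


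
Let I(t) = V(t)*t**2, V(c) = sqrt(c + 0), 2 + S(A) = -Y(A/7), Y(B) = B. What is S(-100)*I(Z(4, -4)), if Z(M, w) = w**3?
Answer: 2818048*I/7 ≈ 4.0258e+5*I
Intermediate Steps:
S(A) = -2 - A/7
V(c) = sqrt(c)
I(t) = t**(5/2) (I(t) = sqrt(t)*t**2 = t**(5/2))
S(-100)*I(Z(4, -4)) = (-2 - 1/7*(-100))*((-4)**3)**(5/2) = (-2 + 100/7)*(-64)**(5/2) = 86*(32768*I)/7 = 2818048*I/7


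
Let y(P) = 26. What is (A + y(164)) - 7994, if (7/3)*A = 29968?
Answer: 34128/7 ≈ 4875.4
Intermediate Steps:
A = 89904/7 (A = (3/7)*29968 = 89904/7 ≈ 12843.)
(A + y(164)) - 7994 = (89904/7 + 26) - 7994 = 90086/7 - 7994 = 34128/7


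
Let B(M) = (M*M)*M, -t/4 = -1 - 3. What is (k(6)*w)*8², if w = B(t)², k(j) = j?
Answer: 6442450944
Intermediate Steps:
t = 16 (t = -4*(-1 - 3) = -4*(-4) = 16)
B(M) = M³ (B(M) = M²*M = M³)
w = 16777216 (w = (16³)² = 4096² = 16777216)
(k(6)*w)*8² = (6*16777216)*8² = 100663296*64 = 6442450944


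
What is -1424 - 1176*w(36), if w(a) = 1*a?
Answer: -43760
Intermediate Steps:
w(a) = a
-1424 - 1176*w(36) = -1424 - 1176*36 = -1424 - 42336 = -43760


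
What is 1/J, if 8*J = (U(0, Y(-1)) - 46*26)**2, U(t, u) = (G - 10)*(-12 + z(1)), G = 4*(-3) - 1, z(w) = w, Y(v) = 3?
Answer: 8/889249 ≈ 8.9964e-6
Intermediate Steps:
G = -13 (G = -12 - 1 = -13)
U(t, u) = 253 (U(t, u) = (-13 - 10)*(-12 + 1) = -23*(-11) = 253)
J = 889249/8 (J = (253 - 46*26)**2/8 = (253 - 1196)**2/8 = (1/8)*(-943)**2 = (1/8)*889249 = 889249/8 ≈ 1.1116e+5)
1/J = 1/(889249/8) = 8/889249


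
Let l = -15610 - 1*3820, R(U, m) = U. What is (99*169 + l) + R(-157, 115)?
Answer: -2856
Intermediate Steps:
l = -19430 (l = -15610 - 3820 = -19430)
(99*169 + l) + R(-157, 115) = (99*169 - 19430) - 157 = (16731 - 19430) - 157 = -2699 - 157 = -2856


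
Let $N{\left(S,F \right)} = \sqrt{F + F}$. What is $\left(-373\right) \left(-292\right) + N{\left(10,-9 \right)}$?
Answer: $108916 + 3 i \sqrt{2} \approx 1.0892 \cdot 10^{5} + 4.2426 i$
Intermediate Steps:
$N{\left(S,F \right)} = \sqrt{2} \sqrt{F}$ ($N{\left(S,F \right)} = \sqrt{2 F} = \sqrt{2} \sqrt{F}$)
$\left(-373\right) \left(-292\right) + N{\left(10,-9 \right)} = \left(-373\right) \left(-292\right) + \sqrt{2} \sqrt{-9} = 108916 + \sqrt{2} \cdot 3 i = 108916 + 3 i \sqrt{2}$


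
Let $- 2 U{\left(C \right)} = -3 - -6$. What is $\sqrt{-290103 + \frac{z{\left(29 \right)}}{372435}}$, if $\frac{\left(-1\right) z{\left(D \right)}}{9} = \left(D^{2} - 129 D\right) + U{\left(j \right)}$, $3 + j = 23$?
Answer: $\frac{i \sqrt{364984559238810}}{35470} \approx 538.61 i$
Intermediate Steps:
$j = 20$ ($j = -3 + 23 = 20$)
$U{\left(C \right)} = - \frac{3}{2}$ ($U{\left(C \right)} = - \frac{-3 - -6}{2} = - \frac{-3 + 6}{2} = \left(- \frac{1}{2}\right) 3 = - \frac{3}{2}$)
$z{\left(D \right)} = \frac{27}{2} - 9 D^{2} + 1161 D$ ($z{\left(D \right)} = - 9 \left(\left(D^{2} - 129 D\right) - \frac{3}{2}\right) = - 9 \left(- \frac{3}{2} + D^{2} - 129 D\right) = \frac{27}{2} - 9 D^{2} + 1161 D$)
$\sqrt{-290103 + \frac{z{\left(29 \right)}}{372435}} = \sqrt{-290103 + \frac{\frac{27}{2} - 9 \cdot 29^{2} + 1161 \cdot 29}{372435}} = \sqrt{-290103 + \left(\frac{27}{2} - 7569 + 33669\right) \frac{1}{372435}} = \sqrt{-290103 + \frac{52227}{2} \cdot \frac{1}{372435}} = \sqrt{-290103 + \frac{2487}{35470}} = \sqrt{- \frac{10289950923}{35470}} = \frac{i \sqrt{364984559238810}}{35470}$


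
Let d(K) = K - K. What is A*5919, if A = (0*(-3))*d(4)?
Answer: 0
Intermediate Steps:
d(K) = 0
A = 0 (A = (0*(-3))*0 = 0*0 = 0)
A*5919 = 0*5919 = 0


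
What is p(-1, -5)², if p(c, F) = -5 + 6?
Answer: 1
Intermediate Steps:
p(c, F) = 1
p(-1, -5)² = 1² = 1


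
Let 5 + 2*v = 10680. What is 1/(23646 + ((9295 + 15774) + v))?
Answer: 2/108105 ≈ 1.8501e-5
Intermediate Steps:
v = 10675/2 (v = -5/2 + (½)*10680 = -5/2 + 5340 = 10675/2 ≈ 5337.5)
1/(23646 + ((9295 + 15774) + v)) = 1/(23646 + ((9295 + 15774) + 10675/2)) = 1/(23646 + (25069 + 10675/2)) = 1/(23646 + 60813/2) = 1/(108105/2) = 2/108105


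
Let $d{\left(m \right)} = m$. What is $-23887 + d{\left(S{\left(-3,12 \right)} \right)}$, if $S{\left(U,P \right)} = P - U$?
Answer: $-23872$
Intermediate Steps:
$-23887 + d{\left(S{\left(-3,12 \right)} \right)} = -23887 + \left(12 - -3\right) = -23887 + \left(12 + 3\right) = -23887 + 15 = -23872$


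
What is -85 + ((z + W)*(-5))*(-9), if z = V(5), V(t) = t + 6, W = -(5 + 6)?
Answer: -85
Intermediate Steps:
W = -11 (W = -1*11 = -11)
V(t) = 6 + t
z = 11 (z = 6 + 5 = 11)
-85 + ((z + W)*(-5))*(-9) = -85 + ((11 - 11)*(-5))*(-9) = -85 + (0*(-5))*(-9) = -85 + 0*(-9) = -85 + 0 = -85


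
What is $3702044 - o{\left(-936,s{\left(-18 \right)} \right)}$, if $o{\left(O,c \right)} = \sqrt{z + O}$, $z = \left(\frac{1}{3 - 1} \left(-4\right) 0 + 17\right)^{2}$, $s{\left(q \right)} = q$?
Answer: $3702044 - i \sqrt{647} \approx 3.702 \cdot 10^{6} - 25.436 i$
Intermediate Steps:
$z = 289$ ($z = \left(\frac{1}{2} \left(-4\right) 0 + 17\right)^{2} = \left(\left(-2\right) 0 + 17\right)^{2} = \left(0 + 17\right)^{2} = 17^{2} = 289$)
$o{\left(O,c \right)} = \sqrt{289 + O}$
$3702044 - o{\left(-936,s{\left(-18 \right)} \right)} = 3702044 - \sqrt{289 - 936} = 3702044 - \sqrt{-647} = 3702044 - i \sqrt{647}$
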